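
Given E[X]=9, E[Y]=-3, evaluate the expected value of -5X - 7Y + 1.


E[-5X - 7Y + 1] = -5*E[X] - 7*E[Y] + 1
= (-5)*(9) + (-7)*(-3) + (1)
= -45 + 21 + 1 = -23

-23


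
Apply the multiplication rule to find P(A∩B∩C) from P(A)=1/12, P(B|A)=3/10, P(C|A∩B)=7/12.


P(A∩B∩C) = P(A) * P(B|A) * P(C|A∩B)
= 1/12 * 3/10 * 7/12
= 1/40 * 7/12 = 7/480

7/480


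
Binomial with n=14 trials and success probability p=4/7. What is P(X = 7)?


P(X=7) = C(14,7) * p^7 * (1-p)^7
= 3432 * 16384/823543 * 2187/823543
= 122974765056/678223072849

122974765056/678223072849


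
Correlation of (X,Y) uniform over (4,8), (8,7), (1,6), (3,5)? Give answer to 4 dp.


Cov(X,Y) = 1.2500, Var(X) = 6.5000, Var(Y) = 1.2500
rho = Cov/(sqrt(VarX)*sqrt(VarY)) = 0.4385

0.4385


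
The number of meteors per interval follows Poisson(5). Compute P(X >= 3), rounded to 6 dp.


P(X>=3) = 1 - P(X<=2) = 1 - (e^(-5)*5^0/0! + e^(-5)*5^1/1! + e^(-5)*5^2/2!)
≈ 1 - (0.0067379470 + 0.0336897350 + 0.0842243375)
= 1 - 0.1246520195 = 0.8753479805
≈ 0.875348

0.875348


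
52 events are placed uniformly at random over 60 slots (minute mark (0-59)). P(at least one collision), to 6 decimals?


P(all different) = prod((60-i)/60 for i=0..51) = 0.000000
P(at least one match) = 1 - 0.000000 = 1.000000

1.000000


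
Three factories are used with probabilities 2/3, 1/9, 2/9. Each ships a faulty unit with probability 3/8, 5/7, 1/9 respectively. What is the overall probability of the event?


P(A) = P(A|B1)P(B1) + P(A|B2)P(B2) + P(A|B3)P(B3)
= 3/8*2/3 + 5/7*1/9 + 1/9*2/9
= 1/4 + 5/63 + 2/81 = 803/2268

803/2268


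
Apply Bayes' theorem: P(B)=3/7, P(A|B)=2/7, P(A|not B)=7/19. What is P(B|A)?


P(A) = P(A|B)P(B) + P(A|B')P(B') = 2/7*3/7 + 7/19*4/7 = 310/931
P(B|A) = P(A|B)P(B)/P(A) = (6/49)/(310/931) = 57/155

57/155


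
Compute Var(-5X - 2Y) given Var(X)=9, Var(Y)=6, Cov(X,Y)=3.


Var(-5X - 2Y) = (-5)^2*Var(X) + (-2)^2*Var(Y) + 2*(-5)*(-2)*Cov(X,Y)
= 25*9 + 4*6 + 20*3
= 225 + 24 + 60 = 309

309


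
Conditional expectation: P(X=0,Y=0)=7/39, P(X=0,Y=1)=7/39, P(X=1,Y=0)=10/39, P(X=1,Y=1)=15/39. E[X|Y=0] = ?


P(Y=0) = 17/39
E[X|Y=0] = (0*7 + 1*10)/17 = 10/17

10/17


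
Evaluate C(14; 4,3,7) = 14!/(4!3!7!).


14! = 87178291200
Denominator: 4!=24 * 3!=6 * 7!=5040
Coefficient = 87178291200 / 725760 = 120120

120120


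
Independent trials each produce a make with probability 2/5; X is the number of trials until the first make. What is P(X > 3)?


P(X > 3) = P(first 3 trials all fail) = (1-p)^3 = (3/5)^3 = 27/125

27/125


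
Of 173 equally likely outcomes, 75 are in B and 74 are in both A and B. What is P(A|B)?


P(A|B) = P(A∩B)/P(B) = (74/173)/(75/173) = 74/75

74/75


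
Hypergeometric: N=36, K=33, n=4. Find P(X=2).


P(X=2) = C(33,2)*C(3,2) / C(36,4)
= 528*3 / 58905
= 1584/58905 = 16/595

16/595


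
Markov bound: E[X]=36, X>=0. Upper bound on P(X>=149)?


Markov: P(X >= a) <= E[X]/a
P(X >= 149) <= 36/149

36/149


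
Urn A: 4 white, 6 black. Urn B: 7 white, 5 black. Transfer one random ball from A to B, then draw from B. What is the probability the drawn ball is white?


P(transfer white) = 4/10 = 2/5; P(transfer black) = 3/5
If white transferred: Urn II has 8 white of 13, so P(white|white moved) = 8/13
If black transferred: Urn II has 7 white of 13, so P(white|black moved) = 7/13
By total probability: P(white) = 2/5*8/13 + 3/5*7/13 = 37/65

37/65


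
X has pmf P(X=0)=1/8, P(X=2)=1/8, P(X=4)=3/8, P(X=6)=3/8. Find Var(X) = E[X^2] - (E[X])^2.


E[X] = 4, E[X^2] = 20
Var(X) = E[X^2] - (E[X])^2 = 20 - (4)^2 = 4

4


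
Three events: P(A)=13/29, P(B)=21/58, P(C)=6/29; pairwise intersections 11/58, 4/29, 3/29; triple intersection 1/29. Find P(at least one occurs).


P(A∪B∪C) = P(A)+P(B)+P(C) - P(AB)-P(AC)-P(BC) + P(ABC)
= 13/29+21/58+6/29 - 11/58-4/29-3/29 + 1/29
= 18/29

18/29


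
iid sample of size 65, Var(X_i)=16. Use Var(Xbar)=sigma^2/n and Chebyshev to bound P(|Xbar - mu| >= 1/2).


Var(Xbar) = Var(X)/n = 16/65
Chebyshev: P(|Xbar-mu| >= 1/2) <= Var(Xbar)/(1/2)^2 = (16/65)/(1/4) = 64/65

64/65


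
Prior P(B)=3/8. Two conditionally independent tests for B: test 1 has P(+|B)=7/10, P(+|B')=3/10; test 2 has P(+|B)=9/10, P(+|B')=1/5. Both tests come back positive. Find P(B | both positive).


After test 1: P(+) = 7/10*3/8 + 3/10*5/8 = 9/20
P(B|+) = (21/80)/(9/20) = 7/12
After test 2 (use post1 as new prior): P(+) = 9/10*7/12 + 1/5*5/12 = 73/120
P(B|+,+) = (21/40)/(73/120) = 63/73

63/73


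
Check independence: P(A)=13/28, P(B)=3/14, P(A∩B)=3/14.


P(A)*P(B) = 13/28*3/14 = 39/392
P(A∩B) = 3/14 != 39/392, so not independent

No, A and B are not independent


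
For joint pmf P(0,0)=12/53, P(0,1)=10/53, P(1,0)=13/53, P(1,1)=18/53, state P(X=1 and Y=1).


Read from table: P(X=1, Y=1) = 18/53

18/53


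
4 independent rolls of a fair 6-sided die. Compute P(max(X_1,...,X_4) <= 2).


P(max <= 2) = P(all X_i <= 2) = (P(X_1 <= 2))^4
= (2/6)^4 = (1/3)^4 = 1/81

1/81


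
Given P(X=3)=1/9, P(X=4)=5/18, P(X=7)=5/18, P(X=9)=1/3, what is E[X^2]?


E[X^2] = sum(g(x)*P(x))
= 9*1/9 + 16*5/18 + 49*5/18 + 81*1/3
= 829/18

829/18


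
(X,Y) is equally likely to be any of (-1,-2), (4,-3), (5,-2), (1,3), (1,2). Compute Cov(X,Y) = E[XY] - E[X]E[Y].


E[X]=2, E[Y]=-2/5, E[XY]=-3
Cov(X,Y) = E[XY] - E[X]E[Y] = -3 - 2*-2/5 = -11/5

-11/5


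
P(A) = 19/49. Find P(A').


P(A') = 1 - P(A) = 1 - 19/49 = 30/49

30/49


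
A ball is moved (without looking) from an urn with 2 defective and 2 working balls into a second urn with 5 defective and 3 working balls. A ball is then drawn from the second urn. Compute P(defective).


P(transfer defective) = 2/4 = 1/2; P(transfer working) = 1/2
If defective transferred: Urn II has 6 defective of 9, so P(defective|defective moved) = 2/3
If working transferred: Urn II has 5 defective of 9, so P(defective|working moved) = 5/9
By total probability: P(defective) = 1/2*2/3 + 1/2*5/9 = 11/18

11/18


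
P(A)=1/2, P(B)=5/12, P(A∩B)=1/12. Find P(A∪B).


P(A∪B) = P(A) + P(B) - P(A∩B)
= 1/2 + 5/12 - 1/12 = 5/6

5/6


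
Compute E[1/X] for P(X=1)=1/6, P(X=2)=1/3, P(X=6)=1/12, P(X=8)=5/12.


E[1/X] = sum(g(x)*P(x))
= 1*1/6 + 1/2*1/3 + 1/6*1/12 + 1/8*5/12
= 115/288

115/288


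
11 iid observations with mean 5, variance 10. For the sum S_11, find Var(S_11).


By independence, Var(S_n) = n*Var(X_1) = 11*10 = 110

110


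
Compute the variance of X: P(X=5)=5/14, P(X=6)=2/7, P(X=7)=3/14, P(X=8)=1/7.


E[X] = 43/7, E[X^2] = 272/7
Var(X) = E[X^2] - (E[X])^2 = 272/7 - (43/7)^2 = 55/49

55/49


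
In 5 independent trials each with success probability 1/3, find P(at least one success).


P(at least one) = 1 - P(none)
P(none) = (1 - 1/3)^5 = (2/3)^5 = 32/243
P(at least one) = 1 - 32/243 = 211/243

211/243


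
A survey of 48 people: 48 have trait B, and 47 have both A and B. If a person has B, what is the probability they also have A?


P(A|B) = P(A∩B)/P(B) = (47/48)/(48/48) = 47/48

47/48


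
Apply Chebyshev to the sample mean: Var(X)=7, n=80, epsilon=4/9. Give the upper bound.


Var(Xbar) = Var(X)/n = 7/80
Chebyshev: P(|Xbar-mu| >= 4/9) <= Var(Xbar)/(4/9)^2 = (7/80)/(16/81) = 567/1280

567/1280


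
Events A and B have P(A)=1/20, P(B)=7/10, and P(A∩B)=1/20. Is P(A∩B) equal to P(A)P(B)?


P(A)*P(B) = 1/20*7/10 = 7/200
P(A∩B) = 1/20 != 7/200, so not independent

No, A and B are not independent


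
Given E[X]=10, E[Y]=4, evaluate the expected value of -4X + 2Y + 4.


E[-4X + 2Y + 4] = -4*E[X] + 2*E[Y] + 4
= (-4)*(10) + (2)*(4) + (4)
= -40 + 8 + 4 = -28

-28


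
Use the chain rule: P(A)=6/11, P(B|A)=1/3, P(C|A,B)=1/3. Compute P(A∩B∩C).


P(A∩B∩C) = P(A) * P(B|A) * P(C|A∩B)
= 6/11 * 1/3 * 1/3
= 2/11 * 1/3 = 2/33

2/33


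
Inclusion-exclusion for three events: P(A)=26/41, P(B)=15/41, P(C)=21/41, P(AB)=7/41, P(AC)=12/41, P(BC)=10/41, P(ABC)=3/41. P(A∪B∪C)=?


P(A∪B∪C) = P(A)+P(B)+P(C) - P(AB)-P(AC)-P(BC) + P(ABC)
= 26/41+15/41+21/41 - 7/41-12/41-10/41 + 3/41
= 36/41

36/41


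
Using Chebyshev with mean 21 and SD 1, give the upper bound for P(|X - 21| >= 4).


k = 4/1 = 4
Chebyshev: P(|X-mu| >= k*sigma) <= 1/k^2 = 1/4^2 = 1/16

1/16


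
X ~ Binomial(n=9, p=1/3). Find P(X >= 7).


P(X>=7) = P(X=7) + P(X=8) + P(X=9)
= 16/2187 + 2/2187 + 1/19683
= 163/19683

163/19683


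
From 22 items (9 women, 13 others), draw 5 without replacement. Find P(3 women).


P(X=3) = C(9,3)*C(13,2) / C(22,5)
= 84*78 / 26334
= 6552/26334 = 52/209

52/209


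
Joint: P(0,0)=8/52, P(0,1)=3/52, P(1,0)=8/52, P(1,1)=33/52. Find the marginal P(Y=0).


P(Y=0) = P(0,0)+P(1,0) = 8/52 + 8/52 = 16/52 = 4/13

4/13


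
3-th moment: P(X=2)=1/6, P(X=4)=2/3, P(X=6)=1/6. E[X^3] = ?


E[X^3] = sum(x^3 * P(x))
= 8*1/6 + 64*2/3 + 216*1/6
= 80

80


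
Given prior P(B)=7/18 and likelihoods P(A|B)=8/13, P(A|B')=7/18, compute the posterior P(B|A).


P(A) = P(A|B)P(B) + P(A|B')P(B') = 8/13*7/18 + 7/18*11/18 = 2009/4212
P(B|A) = P(A|B)P(B)/P(A) = (28/117)/(2009/4212) = 144/287

144/287


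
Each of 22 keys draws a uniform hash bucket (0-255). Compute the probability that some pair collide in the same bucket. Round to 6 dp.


P(all different) = prod((256-i)/256 for i=0..21) = 0.395058
P(at least one match) = 1 - 0.395058 = 0.604942

0.604942


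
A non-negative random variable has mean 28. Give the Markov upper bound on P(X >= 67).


Markov: P(X >= a) <= E[X]/a
P(X >= 67) <= 28/67

28/67


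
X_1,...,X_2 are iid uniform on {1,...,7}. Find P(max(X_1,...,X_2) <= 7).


P(max <= 7) = P(all X_i <= 7) = (P(X_1 <= 7))^2
= (7/7)^2 = 1^2 = 1

1


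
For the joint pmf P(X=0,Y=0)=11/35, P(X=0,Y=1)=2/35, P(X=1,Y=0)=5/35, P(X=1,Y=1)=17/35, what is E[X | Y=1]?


P(Y=1) = 19/35
E[X|Y=1] = (0*2 + 1*17)/19 = 17/19

17/19


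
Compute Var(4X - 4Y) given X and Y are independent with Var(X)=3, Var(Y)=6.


Independence => Cov(X,Y)=0
Var(4X - 4Y) = 4^2*Var(X) + (-4)^2*Var(Y)
= 16*3 + 16*6 = 144

144


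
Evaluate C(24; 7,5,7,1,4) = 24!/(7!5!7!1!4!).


24! = 620448401733239439360000
Denominator: 7!=5040 * 5!=120 * 7!=5040 * 1!=1 * 4!=24
Coefficient = 620448401733239439360000 / 73156608000 = 8481098545920

8481098545920


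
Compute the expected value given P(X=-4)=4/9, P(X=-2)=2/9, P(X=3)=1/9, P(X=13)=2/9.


E[X] = sum(x * P(x))
= -4*4/9 - 2*2/9 + 3*1/9 + 13*2/9
= 1

1


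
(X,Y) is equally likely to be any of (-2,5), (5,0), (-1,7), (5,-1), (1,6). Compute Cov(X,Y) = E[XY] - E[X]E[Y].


E[X]=8/5, E[Y]=17/5, E[XY]=-16/5
Cov(X,Y) = E[XY] - E[X]E[Y] = -16/5 - 8/5*17/5 = -216/25

-216/25


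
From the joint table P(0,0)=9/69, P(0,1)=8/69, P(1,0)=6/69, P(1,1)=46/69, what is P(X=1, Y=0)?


Read from table: P(X=1, Y=0) = 6/69 = 2/23

2/23


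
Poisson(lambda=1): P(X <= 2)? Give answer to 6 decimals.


P(X<=2) = e^(-1)*1^0/0! + e^(-1)*1^1/1! + e^(-1)*1^2/2!
≈ 0.3678794412 + 0.3678794412 + 0.1839397206
= 0.9196986030
≈ 0.919699

0.919699


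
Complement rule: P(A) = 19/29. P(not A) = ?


P(A') = 1 - P(A) = 1 - 19/29 = 10/29

10/29


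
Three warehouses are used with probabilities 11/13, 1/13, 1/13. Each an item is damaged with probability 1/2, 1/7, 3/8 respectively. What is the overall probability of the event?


P(A) = P(A|B1)P(B1) + P(A|B2)P(B2) + P(A|B3)P(B3)
= 1/2*11/13 + 1/7*1/13 + 3/8*1/13
= 11/26 + 1/91 + 3/104 = 337/728

337/728


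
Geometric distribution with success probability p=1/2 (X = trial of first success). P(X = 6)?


P(X=6) = (1-p)^5 * p = (1/2)^5 * 1/2
= 1/32 * 1/2 = 1/64

1/64


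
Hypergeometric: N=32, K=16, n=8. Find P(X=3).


P(X=3) = C(16,3)*C(16,5) / C(32,8)
= 560*4368 / 10518300
= 2446080/10518300 = 3136/13485

3136/13485


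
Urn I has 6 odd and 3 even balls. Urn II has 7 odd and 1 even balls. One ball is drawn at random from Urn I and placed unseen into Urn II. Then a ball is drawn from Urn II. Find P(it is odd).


P(transfer odd) = 6/9 = 2/3; P(transfer even) = 1/3
If odd transferred: Urn II has 8 odd of 9, so P(odd|odd moved) = 8/9
If even transferred: Urn II has 7 odd of 9, so P(odd|even moved) = 7/9
By total probability: P(odd) = 2/3*8/9 + 1/3*7/9 = 23/27

23/27


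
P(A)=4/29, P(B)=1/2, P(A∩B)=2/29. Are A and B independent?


P(A)*P(B) = 4/29*1/2 = 2/29
P(A∩B) = 2/29, which equals P(A)P(B), so independent

Yes, A and B are independent


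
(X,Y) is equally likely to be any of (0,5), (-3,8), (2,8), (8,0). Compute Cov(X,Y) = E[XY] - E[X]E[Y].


E[X]=7/4, E[Y]=21/4, E[XY]=-2
Cov(X,Y) = E[XY] - E[X]E[Y] = -2 - 7/4*21/4 = -179/16

-179/16


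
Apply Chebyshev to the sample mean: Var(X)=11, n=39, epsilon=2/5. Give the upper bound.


Var(Xbar) = Var(X)/n = 11/39
Chebyshev: P(|Xbar-mu| >= 2/5) <= Var(Xbar)/(2/5)^2 = (11/39)/(4/25) = 275/156
Bound exceeds 1, so trivial bound: 1

1


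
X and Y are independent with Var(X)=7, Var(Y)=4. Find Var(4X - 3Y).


Independence => Cov(X,Y)=0
Var(4X - 3Y) = 4^2*Var(X) + (-3)^2*Var(Y)
= 16*7 + 9*4 = 148

148


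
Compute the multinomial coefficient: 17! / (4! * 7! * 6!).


17! = 355687428096000
Denominator: 4!=24 * 7!=5040 * 6!=720
Coefficient = 355687428096000 / 87091200 = 4084080

4084080


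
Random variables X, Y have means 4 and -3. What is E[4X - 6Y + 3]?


E[4X - 6Y + 3] = 4*E[X] - 6*E[Y] + 3
= (4)*(4) + (-6)*(-3) + (3)
= 16 + 18 + 3 = 37

37


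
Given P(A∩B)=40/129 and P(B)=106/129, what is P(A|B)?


P(A|B) = P(A∩B)/P(B) = (40/129)/(106/129) = 40/106 = 20/53

20/53


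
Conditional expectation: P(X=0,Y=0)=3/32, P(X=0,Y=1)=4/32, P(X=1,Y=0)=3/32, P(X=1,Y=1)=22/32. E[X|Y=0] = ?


P(Y=0) = 6/32
E[X|Y=0] = (0*3 + 1*3)/6 = 3/6 = 1/2

1/2


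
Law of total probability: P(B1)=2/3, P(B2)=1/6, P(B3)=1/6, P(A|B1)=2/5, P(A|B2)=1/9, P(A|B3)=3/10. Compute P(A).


P(A) = P(A|B1)P(B1) + P(A|B2)P(B2) + P(A|B3)P(B3)
= 2/5*2/3 + 1/9*1/6 + 3/10*1/6
= 4/15 + 1/54 + 1/20 = 181/540

181/540


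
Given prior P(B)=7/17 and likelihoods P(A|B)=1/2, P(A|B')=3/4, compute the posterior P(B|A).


P(A) = P(A|B)P(B) + P(A|B')P(B') = 1/2*7/17 + 3/4*10/17 = 11/17
P(B|A) = P(A|B)P(B)/P(A) = (7/34)/(11/17) = 7/22

7/22


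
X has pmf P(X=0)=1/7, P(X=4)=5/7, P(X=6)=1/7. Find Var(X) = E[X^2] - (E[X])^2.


E[X] = 26/7, E[X^2] = 116/7
Var(X) = E[X^2] - (E[X])^2 = 116/7 - (26/7)^2 = 136/49

136/49


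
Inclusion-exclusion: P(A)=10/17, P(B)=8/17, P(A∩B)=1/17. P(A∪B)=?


P(A∪B) = P(A) + P(B) - P(A∩B)
= 10/17 + 8/17 - 1/17 = 1

1


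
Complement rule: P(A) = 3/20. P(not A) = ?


P(A') = 1 - P(A) = 1 - 3/20 = 17/20

17/20


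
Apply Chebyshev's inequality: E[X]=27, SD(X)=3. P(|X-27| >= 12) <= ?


k = 12/3 = 4
Chebyshev: P(|X-mu| >= k*sigma) <= 1/k^2 = 1/4^2 = 1/16

1/16


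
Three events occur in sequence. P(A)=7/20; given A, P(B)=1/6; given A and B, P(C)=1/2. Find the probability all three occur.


P(A∩B∩C) = P(A) * P(B|A) * P(C|A∩B)
= 7/20 * 1/6 * 1/2
= 7/120 * 1/2 = 7/240

7/240


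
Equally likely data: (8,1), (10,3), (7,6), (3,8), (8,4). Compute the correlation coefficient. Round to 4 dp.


Cov(X,Y) = -4.4800, Var(X) = 5.3600, Var(Y) = 5.8400
rho = Cov/(sqrt(VarX)*sqrt(VarY)) = -0.8007

-0.8007


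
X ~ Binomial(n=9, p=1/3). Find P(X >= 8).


P(X>=8) = P(X=8) + P(X=9)
= 2/2187 + 1/19683
= 19/19683

19/19683


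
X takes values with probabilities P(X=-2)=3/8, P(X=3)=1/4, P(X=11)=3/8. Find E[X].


E[X] = sum(x * P(x))
= -2*3/8 + 3*1/4 + 11*3/8
= 33/8

33/8


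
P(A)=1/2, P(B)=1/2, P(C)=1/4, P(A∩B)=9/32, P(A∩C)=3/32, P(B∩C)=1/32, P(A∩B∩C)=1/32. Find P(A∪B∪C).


P(A∪B∪C) = P(A)+P(B)+P(C) - P(AB)-P(AC)-P(BC) + P(ABC)
= 1/2+1/2+1/4 - 9/32-3/32-1/32 + 1/32
= 7/8

7/8


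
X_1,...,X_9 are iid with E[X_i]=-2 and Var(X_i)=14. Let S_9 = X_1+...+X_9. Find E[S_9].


E[S_n] = n*E[X_1] = 9*-2 = -18

-18


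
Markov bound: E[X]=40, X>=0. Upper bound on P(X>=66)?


Markov: P(X >= a) <= E[X]/a
P(X >= 66) <= 40/66 = 20/33

20/33


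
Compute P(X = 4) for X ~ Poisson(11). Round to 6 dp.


P(X=4) = e^(-11) * 11^4 / 4!
≈ 0.00001670170079 * 14641 / 24
≈ 0.010189

0.010189


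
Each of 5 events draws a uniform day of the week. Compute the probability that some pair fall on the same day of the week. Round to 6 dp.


P(all different) = prod((7-i)/7 for i=0..4) = 0.149938
P(at least one match) = 1 - 0.149938 = 0.850062

0.850062


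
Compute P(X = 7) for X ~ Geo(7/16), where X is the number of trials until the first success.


P(X=7) = (1-p)^6 * p = (9/16)^6 * 7/16
= 531441/16777216 * 7/16 = 3720087/268435456

3720087/268435456


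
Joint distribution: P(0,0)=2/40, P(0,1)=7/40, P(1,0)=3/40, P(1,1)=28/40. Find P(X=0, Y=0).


Read from table: P(X=0, Y=0) = 2/40 = 1/20

1/20


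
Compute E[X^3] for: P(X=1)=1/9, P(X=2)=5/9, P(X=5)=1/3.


E[X^3] = sum(x^3 * P(x))
= 1*1/9 + 8*5/9 + 125*1/3
= 416/9

416/9


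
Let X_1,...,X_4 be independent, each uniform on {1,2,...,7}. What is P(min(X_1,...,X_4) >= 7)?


P(min >= 7) = P(all X_i >= 7) = (P(X_1 >= 7))^4
= (1/7)^4 = 1/2401

1/2401


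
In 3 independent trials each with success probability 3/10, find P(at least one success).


P(at least one) = 1 - P(none)
P(none) = (1 - 3/10)^3 = (7/10)^3 = 343/1000
P(at least one) = 1 - 343/1000 = 657/1000

657/1000


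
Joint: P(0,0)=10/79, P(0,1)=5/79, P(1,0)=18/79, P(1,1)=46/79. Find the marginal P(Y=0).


P(Y=0) = P(0,0)+P(1,0) = 10/79 + 18/79 = 28/79

28/79


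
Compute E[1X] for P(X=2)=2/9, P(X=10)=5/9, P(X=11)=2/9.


E[1X] = sum(g(x)*P(x))
= 2*2/9 + 10*5/9 + 11*2/9
= 76/9

76/9


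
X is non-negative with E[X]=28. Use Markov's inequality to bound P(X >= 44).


Markov: P(X >= a) <= E[X]/a
P(X >= 44) <= 28/44 = 7/11

7/11


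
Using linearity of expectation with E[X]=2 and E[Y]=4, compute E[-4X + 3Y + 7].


E[-4X + 3Y + 7] = -4*E[X] + 3*E[Y] + 7
= (-4)*(2) + (3)*(4) + (7)
= -8 + 12 + 7 = 11

11


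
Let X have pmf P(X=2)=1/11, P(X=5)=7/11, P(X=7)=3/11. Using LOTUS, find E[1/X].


E[1/X] = sum(g(x)*P(x))
= 1/2*1/11 + 1/5*7/11 + 1/7*3/11
= 163/770

163/770


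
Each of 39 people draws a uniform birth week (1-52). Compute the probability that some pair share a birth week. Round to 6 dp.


P(all different) = prod((52-i)/52 for i=0..38) = 0.000000
P(at least one match) = 1 - 0.000000 = 1.000000

1.000000


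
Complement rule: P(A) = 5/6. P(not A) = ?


P(A') = 1 - P(A) = 1 - 5/6 = 1/6

1/6


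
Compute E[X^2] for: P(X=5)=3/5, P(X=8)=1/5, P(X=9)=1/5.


E[X^2] = sum(x^2 * P(x))
= 25*3/5 + 64*1/5 + 81*1/5
= 44

44


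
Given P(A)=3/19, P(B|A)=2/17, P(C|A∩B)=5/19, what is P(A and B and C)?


P(A∩B∩C) = P(A) * P(B|A) * P(C|A∩B)
= 3/19 * 2/17 * 5/19
= 6/323 * 5/19 = 30/6137

30/6137


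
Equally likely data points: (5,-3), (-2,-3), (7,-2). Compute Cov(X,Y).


E[X]=10/3, E[Y]=-8/3, E[XY]=-23/3
Cov(X,Y) = E[XY] - E[X]E[Y] = -23/3 - 10/3*-8/3 = 11/9

11/9


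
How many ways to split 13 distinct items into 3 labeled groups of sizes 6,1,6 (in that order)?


13! = 6227020800
Denominator: 6!=720 * 1!=1 * 6!=720
Coefficient = 6227020800 / 518400 = 12012

12012


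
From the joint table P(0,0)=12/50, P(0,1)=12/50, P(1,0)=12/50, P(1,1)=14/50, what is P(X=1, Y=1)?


Read from table: P(X=1, Y=1) = 14/50 = 7/25

7/25


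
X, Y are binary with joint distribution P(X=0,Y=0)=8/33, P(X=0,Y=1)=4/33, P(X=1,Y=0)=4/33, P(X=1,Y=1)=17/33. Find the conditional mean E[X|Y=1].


P(Y=1) = 21/33
E[X|Y=1] = (0*4 + 1*17)/21 = 17/21

17/21


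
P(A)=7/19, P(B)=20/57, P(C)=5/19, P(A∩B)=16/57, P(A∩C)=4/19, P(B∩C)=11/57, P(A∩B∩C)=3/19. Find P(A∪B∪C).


P(A∪B∪C) = P(A)+P(B)+P(C) - P(AB)-P(AC)-P(BC) + P(ABC)
= 7/19+20/57+5/19 - 16/57-4/19-11/57 + 3/19
= 26/57

26/57


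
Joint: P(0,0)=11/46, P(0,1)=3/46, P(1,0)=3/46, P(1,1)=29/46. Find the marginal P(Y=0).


P(Y=0) = P(0,0)+P(1,0) = 11/46 + 3/46 = 14/46 = 7/23

7/23


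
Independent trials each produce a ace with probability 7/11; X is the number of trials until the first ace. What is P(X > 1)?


P(X > 1) = P(first 1 trials all fail) = (1-p)^1 = (4/11)^1 = 4/11

4/11


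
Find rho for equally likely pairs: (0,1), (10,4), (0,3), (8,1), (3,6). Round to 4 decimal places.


Cov(X,Y) = 0.6000, Var(X) = 16.9600, Var(Y) = 3.6000
rho = Cov/(sqrt(VarX)*sqrt(VarY)) = 0.0768

0.0768


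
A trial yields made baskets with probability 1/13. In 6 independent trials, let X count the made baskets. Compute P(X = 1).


P(X=1) = C(6,1) * p^1 * (1-p)^5
= 6 * 1/13 * 248832/371293
= 1492992/4826809

1492992/4826809


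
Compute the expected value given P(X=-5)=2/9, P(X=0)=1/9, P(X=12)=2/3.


E[X] = sum(x * P(x))
= -5*2/9 + 0*1/9 + 12*2/3
= 62/9

62/9


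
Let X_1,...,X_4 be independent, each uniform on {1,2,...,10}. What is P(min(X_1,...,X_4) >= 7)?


P(min >= 7) = P(all X_i >= 7) = (P(X_1 >= 7))^4
= (4/10)^4 = (2/5)^4 = 16/625

16/625


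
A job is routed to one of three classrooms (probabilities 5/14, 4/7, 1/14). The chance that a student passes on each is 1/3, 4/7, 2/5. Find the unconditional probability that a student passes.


P(A) = P(A|B1)P(B1) + P(A|B2)P(B2) + P(A|B3)P(B3)
= 1/3*5/14 + 4/7*4/7 + 2/5*1/14
= 5/42 + 16/49 + 1/35 = 697/1470

697/1470


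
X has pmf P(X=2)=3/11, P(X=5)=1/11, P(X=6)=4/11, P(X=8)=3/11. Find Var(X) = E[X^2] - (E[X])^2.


E[X] = 59/11, E[X^2] = 373/11
Var(X) = E[X^2] - (E[X])^2 = 373/11 - (59/11)^2 = 622/121

622/121


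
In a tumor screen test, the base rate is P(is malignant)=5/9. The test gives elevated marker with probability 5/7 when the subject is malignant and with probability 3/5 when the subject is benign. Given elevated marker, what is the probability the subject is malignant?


P(A) = P(A|B)P(B) + P(A|B')P(B') = 5/7*5/9 + 3/5*4/9 = 209/315
P(B|A) = P(A|B)P(B)/P(A) = (25/63)/(209/315) = 125/209

125/209


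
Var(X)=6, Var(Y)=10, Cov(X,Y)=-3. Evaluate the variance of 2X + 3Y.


Var(2X + 3Y) = 2^2*Var(X) + 3^2*Var(Y) + 2*2*3*Cov(X,Y)
= 4*6 + 9*10 + 12*(-3)
= 24 + 90 - 36 = 78

78


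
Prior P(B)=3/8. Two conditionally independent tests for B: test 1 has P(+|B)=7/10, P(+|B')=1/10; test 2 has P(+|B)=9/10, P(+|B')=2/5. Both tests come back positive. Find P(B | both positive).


After test 1: P(+) = 7/10*3/8 + 1/10*5/8 = 13/40
P(B|+) = (21/80)/(13/40) = 21/26
After test 2 (use post1 as new prior): P(+) = 9/10*21/26 + 2/5*5/26 = 209/260
P(B|+,+) = (189/260)/(209/260) = 189/209

189/209


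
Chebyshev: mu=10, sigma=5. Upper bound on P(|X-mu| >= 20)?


k = 20/5 = 4
Chebyshev: P(|X-mu| >= k*sigma) <= 1/k^2 = 1/4^2 = 1/16

1/16


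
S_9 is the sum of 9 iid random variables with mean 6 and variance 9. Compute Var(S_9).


By independence, Var(S_n) = n*Var(X_1) = 9*9 = 81

81


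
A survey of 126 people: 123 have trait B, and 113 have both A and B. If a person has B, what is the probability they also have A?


P(A|B) = P(A∩B)/P(B) = (113/126)/(123/126) = 113/123

113/123


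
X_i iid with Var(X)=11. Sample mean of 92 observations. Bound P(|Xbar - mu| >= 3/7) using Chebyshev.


Var(Xbar) = Var(X)/n = 11/92
Chebyshev: P(|Xbar-mu| >= 3/7) <= Var(Xbar)/(3/7)^2 = (11/92)/(9/49) = 539/828

539/828


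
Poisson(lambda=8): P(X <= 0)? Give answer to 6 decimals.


P(X<=0) = e^(-8)*8^0/0!
≈ 0.0003354626
≈ 0.000335

0.000335


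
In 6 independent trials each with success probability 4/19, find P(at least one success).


P(at least one) = 1 - P(none)
P(none) = (1 - 4/19)^6 = (15/19)^6 = 11390625/47045881
P(at least one) = 1 - 11390625/47045881 = 35655256/47045881

35655256/47045881


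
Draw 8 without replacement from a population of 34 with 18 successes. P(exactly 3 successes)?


P(X=3) = C(18,3)*C(16,5) / C(34,8)
= 816*4368 / 18156204
= 3564288/18156204 = 5824/29667

5824/29667


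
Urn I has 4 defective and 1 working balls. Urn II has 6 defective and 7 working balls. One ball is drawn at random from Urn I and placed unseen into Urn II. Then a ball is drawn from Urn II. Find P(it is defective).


P(transfer defective) = 4/5; P(transfer working) = 1/5
If defective transferred: Urn II has 7 defective of 14, so P(defective|defective moved) = 1/2
If working transferred: Urn II has 6 defective of 14, so P(defective|working moved) = 3/7
By total probability: P(defective) = 4/5*1/2 + 1/5*3/7 = 17/35

17/35


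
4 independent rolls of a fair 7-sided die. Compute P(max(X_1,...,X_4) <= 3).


P(max <= 3) = P(all X_i <= 3) = (P(X_1 <= 3))^4
= (3/7)^4 = 81/2401

81/2401


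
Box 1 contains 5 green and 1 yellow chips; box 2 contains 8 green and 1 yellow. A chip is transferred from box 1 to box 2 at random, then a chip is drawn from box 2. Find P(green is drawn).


P(transfer green) = 5/6; P(transfer yellow) = 1/6
If green transferred: Urn II has 9 green of 10, so P(green|green moved) = 9/10
If yellow transferred: Urn II has 8 green of 10, so P(green|yellow moved) = 4/5
By total probability: P(green) = 5/6*9/10 + 1/6*4/5 = 53/60

53/60


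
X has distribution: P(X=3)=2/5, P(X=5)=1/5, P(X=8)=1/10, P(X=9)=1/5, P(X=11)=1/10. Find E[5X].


E[5X] = sum(g(x)*P(x))
= 15*2/5 + 25*1/5 + 40*1/10 + 45*1/5 + 55*1/10
= 59/2

59/2


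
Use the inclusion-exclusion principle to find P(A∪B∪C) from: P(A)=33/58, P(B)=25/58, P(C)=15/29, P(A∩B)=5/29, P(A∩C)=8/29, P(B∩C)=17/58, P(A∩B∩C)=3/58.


P(A∪B∪C) = P(A)+P(B)+P(C) - P(AB)-P(AC)-P(BC) + P(ABC)
= 33/58+25/58+15/29 - 5/29-8/29-17/58 + 3/58
= 24/29

24/29


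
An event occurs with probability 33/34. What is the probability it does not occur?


P(A') = 1 - P(A) = 1 - 33/34 = 1/34

1/34


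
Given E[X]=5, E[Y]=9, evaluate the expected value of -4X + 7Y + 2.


E[-4X + 7Y + 2] = -4*E[X] + 7*E[Y] + 2
= (-4)*(5) + (7)*(9) + (2)
= -20 + 63 + 2 = 45

45


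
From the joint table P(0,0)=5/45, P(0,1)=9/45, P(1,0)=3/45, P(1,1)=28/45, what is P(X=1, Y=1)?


Read from table: P(X=1, Y=1) = 28/45

28/45


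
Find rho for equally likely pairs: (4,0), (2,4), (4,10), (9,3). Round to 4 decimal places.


Cov(X,Y) = -1.4375, Var(X) = 6.6875, Var(Y) = 13.1875
rho = Cov/(sqrt(VarX)*sqrt(VarY)) = -0.1531

-0.1531


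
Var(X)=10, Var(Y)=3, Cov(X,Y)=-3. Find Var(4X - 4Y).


Var(4X - 4Y) = 4^2*Var(X) + (-4)^2*Var(Y) + 2*4*(-4)*Cov(X,Y)
= 16*10 + 16*3 - 32*(-3)
= 160 + 48 + 96 = 304

304


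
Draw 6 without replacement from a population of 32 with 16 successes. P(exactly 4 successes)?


P(X=4) = C(16,4)*C(16,2) / C(32,6)
= 1820*120 / 906192
= 218400/906192 = 650/2697

650/2697


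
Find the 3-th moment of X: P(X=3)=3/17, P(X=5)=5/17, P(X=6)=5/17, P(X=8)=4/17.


E[X^3] = sum(x^3 * P(x))
= 27*3/17 + 125*5/17 + 216*5/17 + 512*4/17
= 3834/17

3834/17


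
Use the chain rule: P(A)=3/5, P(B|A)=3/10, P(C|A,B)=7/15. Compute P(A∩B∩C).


P(A∩B∩C) = P(A) * P(B|A) * P(C|A∩B)
= 3/5 * 3/10 * 7/15
= 9/50 * 7/15 = 21/250

21/250


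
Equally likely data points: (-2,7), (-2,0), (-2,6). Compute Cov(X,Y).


E[X]=-2, E[Y]=13/3, E[XY]=-26/3
Cov(X,Y) = E[XY] - E[X]E[Y] = -26/3 + 2*13/3 = 0

0


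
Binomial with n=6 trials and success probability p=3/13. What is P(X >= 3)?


P(X>=3) = P(X=3) + P(X=4) + P(X=5) + P(X=6)
= 540000/4826809 + 121500/4826809 + 14580/4826809 + 729/4826809
= 676809/4826809

676809/4826809


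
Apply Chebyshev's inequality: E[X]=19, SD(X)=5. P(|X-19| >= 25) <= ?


k = 25/5 = 5
Chebyshev: P(|X-mu| >= k*sigma) <= 1/k^2 = 1/5^2 = 1/25

1/25


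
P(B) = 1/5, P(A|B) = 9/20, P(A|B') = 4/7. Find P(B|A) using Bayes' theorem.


P(A) = P(A|B)P(B) + P(A|B')P(B') = 9/20*1/5 + 4/7*4/5 = 383/700
P(B|A) = P(A|B)P(B)/P(A) = (9/100)/(383/700) = 63/383

63/383


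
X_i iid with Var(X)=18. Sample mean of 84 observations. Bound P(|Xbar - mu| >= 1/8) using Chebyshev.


Var(Xbar) = Var(X)/n = 18/84
Chebyshev: P(|Xbar-mu| >= 1/8) <= Var(Xbar)/(1/8)^2 = (3/14)/(1/64) = 96/7
Bound exceeds 1, so trivial bound: 1

1


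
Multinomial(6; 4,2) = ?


6! = 720
Denominator: 4!=24 * 2!=2
Coefficient = 720 / 48 = 15

15


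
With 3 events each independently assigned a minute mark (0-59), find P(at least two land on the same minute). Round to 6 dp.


P(all different) = prod((60-i)/60 for i=0..2) = 0.950556
P(at least one match) = 1 - 0.950556 = 0.049444

0.049444


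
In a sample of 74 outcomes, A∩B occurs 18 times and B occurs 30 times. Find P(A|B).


P(A|B) = P(A∩B)/P(B) = (18/74)/(30/74) = 18/30 = 3/5

3/5


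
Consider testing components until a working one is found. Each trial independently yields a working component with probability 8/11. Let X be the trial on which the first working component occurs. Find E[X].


For geometric (trials until first success), E[X] = 1/p = 1/(8/11) = 11/8

11/8


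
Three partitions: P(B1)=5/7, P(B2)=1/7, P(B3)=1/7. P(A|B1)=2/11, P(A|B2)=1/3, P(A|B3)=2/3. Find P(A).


P(A) = P(A|B1)P(B1) + P(A|B2)P(B2) + P(A|B3)P(B3)
= 2/11*5/7 + 1/3*1/7 + 2/3*1/7
= 10/77 + 1/21 + 2/21 = 3/11

3/11


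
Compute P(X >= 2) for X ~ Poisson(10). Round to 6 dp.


P(X>=2) = 1 - P(X<=1) = 1 - (e^(-10)*10^0/0! + e^(-10)*10^1/1!)
≈ 1 - (0.0000453999 + 0.0004539993)
= 1 - 0.0004993992 = 0.9995006008
≈ 0.999501

0.999501


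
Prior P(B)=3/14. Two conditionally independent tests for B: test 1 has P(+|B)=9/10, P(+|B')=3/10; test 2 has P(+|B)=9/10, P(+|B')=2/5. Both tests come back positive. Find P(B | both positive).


After test 1: P(+) = 9/10*3/14 + 3/10*11/14 = 3/7
P(B|+) = (27/140)/(3/7) = 9/20
After test 2 (use post1 as new prior): P(+) = 9/10*9/20 + 2/5*11/20 = 5/8
P(B|+,+) = (81/200)/(5/8) = 81/125

81/125


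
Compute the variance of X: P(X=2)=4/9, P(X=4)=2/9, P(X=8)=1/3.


E[X] = 40/9, E[X^2] = 80/3
Var(X) = E[X^2] - (E[X])^2 = 80/3 - (40/9)^2 = 560/81

560/81


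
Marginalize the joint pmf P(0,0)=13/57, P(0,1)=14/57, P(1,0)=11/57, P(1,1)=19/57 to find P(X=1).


P(X=1) = P(1,0)+P(1,1) = 11/57 + 19/57 = 30/57 = 10/19

10/19


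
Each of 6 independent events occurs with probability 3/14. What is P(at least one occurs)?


P(at least one) = 1 - P(none)
P(none) = (1 - 3/14)^6 = (11/14)^6 = 1771561/7529536
P(at least one) = 1 - 1771561/7529536 = 5757975/7529536

5757975/7529536


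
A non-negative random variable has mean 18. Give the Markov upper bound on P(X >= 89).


Markov: P(X >= a) <= E[X]/a
P(X >= 89) <= 18/89

18/89


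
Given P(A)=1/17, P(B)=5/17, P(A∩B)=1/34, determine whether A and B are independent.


P(A)*P(B) = 1/17*5/17 = 5/289
P(A∩B) = 1/34 != 5/289, so not independent

No, A and B are not independent


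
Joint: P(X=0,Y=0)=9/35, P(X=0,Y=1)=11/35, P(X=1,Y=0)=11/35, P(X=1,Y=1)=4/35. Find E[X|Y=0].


P(Y=0) = 20/35
E[X|Y=0] = (0*9 + 1*11)/20 = 11/20

11/20


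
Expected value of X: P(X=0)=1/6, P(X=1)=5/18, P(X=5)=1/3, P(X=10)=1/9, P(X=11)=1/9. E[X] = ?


E[X] = sum(x * P(x))
= 0*1/6 + 1*5/18 + 5*1/3 + 10*1/9 + 11*1/9
= 77/18

77/18


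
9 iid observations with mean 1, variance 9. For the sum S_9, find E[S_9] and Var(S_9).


E[S_n] = n*mu = 9*1 = 9
Var(S_n) = n*sigma^2 = 9*9 = 81

E[S_9]=9, Var(S_9)=81


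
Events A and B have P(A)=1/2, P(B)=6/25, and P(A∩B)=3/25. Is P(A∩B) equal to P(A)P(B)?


P(A)*P(B) = 1/2*6/25 = 3/25
P(A∩B) = 3/25, which equals P(A)P(B), so independent

Yes, A and B are independent


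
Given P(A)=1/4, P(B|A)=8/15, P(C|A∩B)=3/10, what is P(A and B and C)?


P(A∩B∩C) = P(A) * P(B|A) * P(C|A∩B)
= 1/4 * 8/15 * 3/10
= 2/15 * 3/10 = 1/25

1/25


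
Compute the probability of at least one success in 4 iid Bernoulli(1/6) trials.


P(at least one) = 1 - P(none)
P(none) = (1 - 1/6)^4 = (5/6)^4 = 625/1296
P(at least one) = 1 - 625/1296 = 671/1296

671/1296


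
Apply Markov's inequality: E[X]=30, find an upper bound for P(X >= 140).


Markov: P(X >= a) <= E[X]/a
P(X >= 140) <= 30/140 = 3/14

3/14


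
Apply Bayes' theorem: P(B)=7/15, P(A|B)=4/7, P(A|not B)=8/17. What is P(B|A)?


P(A) = P(A|B)P(B) + P(A|B')P(B') = 4/7*7/15 + 8/17*8/15 = 44/85
P(B|A) = P(A|B)P(B)/P(A) = (4/15)/(44/85) = 17/33

17/33


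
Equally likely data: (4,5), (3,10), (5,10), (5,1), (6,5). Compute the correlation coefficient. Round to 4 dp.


Cov(X,Y) = -1.5200, Var(X) = 1.0400, Var(Y) = 11.7600
rho = Cov/(sqrt(VarX)*sqrt(VarY)) = -0.4346

-0.4346


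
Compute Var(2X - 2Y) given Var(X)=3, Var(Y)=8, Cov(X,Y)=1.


Var(2X - 2Y) = 2^2*Var(X) + (-2)^2*Var(Y) + 2*2*(-2)*Cov(X,Y)
= 4*3 + 4*8 - 8*1
= 12 + 32 - 8 = 36

36


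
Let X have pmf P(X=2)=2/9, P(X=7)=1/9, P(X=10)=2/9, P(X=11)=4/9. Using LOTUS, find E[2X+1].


E[2X+1] = sum(g(x)*P(x))
= 5*2/9 + 15*1/9 + 21*2/9 + 23*4/9
= 53/3

53/3


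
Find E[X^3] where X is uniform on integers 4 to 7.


E[X^3] = (1/4) * sum(x^3 for x=4..7)
= 748/4 = 187

187


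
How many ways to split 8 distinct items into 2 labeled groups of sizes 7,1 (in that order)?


8! = 40320
Denominator: 7!=5040 * 1!=1
Coefficient = 40320 / 5040 = 8

8


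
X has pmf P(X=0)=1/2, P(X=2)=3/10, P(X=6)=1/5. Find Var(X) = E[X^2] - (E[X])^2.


E[X] = 9/5, E[X^2] = 42/5
Var(X) = E[X^2] - (E[X])^2 = 42/5 - (9/5)^2 = 129/25

129/25


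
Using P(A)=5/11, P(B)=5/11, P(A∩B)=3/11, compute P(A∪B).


P(A∪B) = P(A) + P(B) - P(A∩B)
= 5/11 + 5/11 - 3/11 = 7/11

7/11


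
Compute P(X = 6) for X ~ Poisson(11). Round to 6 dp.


P(X=6) = e^(-11) * 11^6 / 6!
≈ 0.00001670170079 * 1771561 / 720
≈ 0.041095

0.041095


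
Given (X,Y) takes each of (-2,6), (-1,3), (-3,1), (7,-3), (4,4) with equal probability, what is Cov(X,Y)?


E[X]=1, E[Y]=11/5, E[XY]=-23/5
Cov(X,Y) = E[XY] - E[X]E[Y] = -23/5 - 1*11/5 = -34/5

-34/5


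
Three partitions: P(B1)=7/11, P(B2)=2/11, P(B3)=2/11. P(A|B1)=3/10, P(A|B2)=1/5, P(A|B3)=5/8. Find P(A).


P(A) = P(A|B1)P(B1) + P(A|B2)P(B2) + P(A|B3)P(B3)
= 3/10*7/11 + 1/5*2/11 + 5/8*2/11
= 21/110 + 2/55 + 5/44 = 15/44

15/44


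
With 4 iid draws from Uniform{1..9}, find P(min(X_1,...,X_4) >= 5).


P(min >= 5) = P(all X_i >= 5) = (P(X_1 >= 5))^4
= (5/9)^4 = 625/6561

625/6561


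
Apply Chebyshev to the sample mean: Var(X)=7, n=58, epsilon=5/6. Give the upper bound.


Var(Xbar) = Var(X)/n = 7/58
Chebyshev: P(|Xbar-mu| >= 5/6) <= Var(Xbar)/(5/6)^2 = (7/58)/(25/36) = 126/725

126/725


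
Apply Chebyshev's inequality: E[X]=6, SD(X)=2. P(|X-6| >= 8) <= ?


k = 8/2 = 4
Chebyshev: P(|X-mu| >= k*sigma) <= 1/k^2 = 1/4^2 = 1/16

1/16


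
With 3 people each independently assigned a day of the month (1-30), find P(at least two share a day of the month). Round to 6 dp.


P(all different) = prod((30-i)/30 for i=0..2) = 0.902222
P(at least one match) = 1 - 0.902222 = 0.097778

0.097778


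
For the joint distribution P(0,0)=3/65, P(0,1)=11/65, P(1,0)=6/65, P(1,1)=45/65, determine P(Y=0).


P(Y=0) = P(0,0)+P(1,0) = 3/65 + 6/65 = 9/65

9/65


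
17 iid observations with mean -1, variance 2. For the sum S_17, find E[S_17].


E[S_n] = n*E[X_1] = 17*-1 = -17

-17


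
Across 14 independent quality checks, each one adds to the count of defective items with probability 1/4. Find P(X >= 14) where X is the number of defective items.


P(X>=14) = P(X=14)
= 1/268435456
= 1/268435456

1/268435456


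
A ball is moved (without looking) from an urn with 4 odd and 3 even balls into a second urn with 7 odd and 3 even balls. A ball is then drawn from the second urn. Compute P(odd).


P(transfer odd) = 4/7; P(transfer even) = 3/7
If odd transferred: Urn II has 8 odd of 11, so P(odd|odd moved) = 8/11
If even transferred: Urn II has 7 odd of 11, so P(odd|even moved) = 7/11
By total probability: P(odd) = 4/7*8/11 + 3/7*7/11 = 53/77

53/77


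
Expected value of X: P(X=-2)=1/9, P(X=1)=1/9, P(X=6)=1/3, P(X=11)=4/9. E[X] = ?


E[X] = sum(x * P(x))
= -2*1/9 + 1*1/9 + 6*1/3 + 11*4/9
= 61/9

61/9


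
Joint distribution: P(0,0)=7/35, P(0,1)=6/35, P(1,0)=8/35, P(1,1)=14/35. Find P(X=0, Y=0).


Read from table: P(X=0, Y=0) = 7/35 = 1/5

1/5


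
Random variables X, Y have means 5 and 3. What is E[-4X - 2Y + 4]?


E[-4X - 2Y + 4] = -4*E[X] - 2*E[Y] + 4
= (-4)*(5) + (-2)*(3) + (4)
= -20 - 6 + 4 = -22

-22


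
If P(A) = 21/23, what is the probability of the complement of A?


P(A') = 1 - P(A) = 1 - 21/23 = 2/23

2/23


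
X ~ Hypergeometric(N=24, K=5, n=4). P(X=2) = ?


P(X=2) = C(5,2)*C(19,2) / C(24,4)
= 10*171 / 10626
= 1710/10626 = 285/1771

285/1771


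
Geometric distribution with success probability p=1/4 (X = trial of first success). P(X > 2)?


P(X > 2) = P(first 2 trials all fail) = (1-p)^2 = (3/4)^2 = 9/16

9/16


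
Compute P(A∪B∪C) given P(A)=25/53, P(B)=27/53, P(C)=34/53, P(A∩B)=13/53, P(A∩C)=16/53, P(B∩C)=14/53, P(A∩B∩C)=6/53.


P(A∪B∪C) = P(A)+P(B)+P(C) - P(AB)-P(AC)-P(BC) + P(ABC)
= 25/53+27/53+34/53 - 13/53-16/53-14/53 + 6/53
= 49/53

49/53


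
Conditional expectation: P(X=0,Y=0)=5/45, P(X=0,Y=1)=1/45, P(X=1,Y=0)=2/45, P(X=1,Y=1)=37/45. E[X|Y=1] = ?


P(Y=1) = 38/45
E[X|Y=1] = (0*1 + 1*37)/38 = 37/38

37/38


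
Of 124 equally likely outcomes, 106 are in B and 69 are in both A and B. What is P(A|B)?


P(A|B) = P(A∩B)/P(B) = (69/124)/(106/124) = 69/106

69/106


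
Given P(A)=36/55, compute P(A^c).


P(A') = 1 - P(A) = 1 - 36/55 = 19/55

19/55


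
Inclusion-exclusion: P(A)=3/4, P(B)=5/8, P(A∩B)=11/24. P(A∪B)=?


P(A∪B) = P(A) + P(B) - P(A∩B)
= 3/4 + 5/8 - 11/24 = 11/12

11/12


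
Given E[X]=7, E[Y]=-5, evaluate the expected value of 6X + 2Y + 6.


E[6X + 2Y + 6] = 6*E[X] + 2*E[Y] + 6
= (6)*(7) + (2)*(-5) + (6)
= 42 - 10 + 6 = 38

38


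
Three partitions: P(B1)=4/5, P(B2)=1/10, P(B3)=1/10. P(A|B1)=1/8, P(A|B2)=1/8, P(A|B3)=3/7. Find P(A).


P(A) = P(A|B1)P(B1) + P(A|B2)P(B2) + P(A|B3)P(B3)
= 1/8*4/5 + 1/8*1/10 + 3/7*1/10
= 1/10 + 1/80 + 3/70 = 87/560

87/560


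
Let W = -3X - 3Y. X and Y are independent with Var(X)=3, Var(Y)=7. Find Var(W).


Independence => Cov(X,Y)=0
Var(-3X - 3Y) = (-3)^2*Var(X) + (-3)^2*Var(Y)
= 9*3 + 9*7 = 90

90


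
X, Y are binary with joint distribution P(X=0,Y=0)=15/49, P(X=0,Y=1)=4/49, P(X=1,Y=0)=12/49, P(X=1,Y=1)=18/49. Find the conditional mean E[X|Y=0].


P(Y=0) = 27/49
E[X|Y=0] = (0*15 + 1*12)/27 = 12/27 = 4/9

4/9


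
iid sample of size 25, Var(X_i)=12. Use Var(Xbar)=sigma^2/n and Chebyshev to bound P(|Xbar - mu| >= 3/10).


Var(Xbar) = Var(X)/n = 12/25
Chebyshev: P(|Xbar-mu| >= 3/10) <= Var(Xbar)/(3/10)^2 = (12/25)/(9/100) = 16/3
Bound exceeds 1, so trivial bound: 1

1


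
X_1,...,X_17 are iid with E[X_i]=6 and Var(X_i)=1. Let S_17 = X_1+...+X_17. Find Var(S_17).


By independence, Var(S_n) = n*Var(X_1) = 17*1 = 17

17


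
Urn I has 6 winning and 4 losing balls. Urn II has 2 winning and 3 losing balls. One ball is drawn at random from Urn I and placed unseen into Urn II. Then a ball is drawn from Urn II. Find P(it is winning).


P(transfer winning) = 6/10 = 3/5; P(transfer losing) = 2/5
If winning transferred: Urn II has 3 winning of 6, so P(winning|winning moved) = 1/2
If losing transferred: Urn II has 2 winning of 6, so P(winning|losing moved) = 1/3
By total probability: P(winning) = 3/5*1/2 + 2/5*1/3 = 13/30

13/30


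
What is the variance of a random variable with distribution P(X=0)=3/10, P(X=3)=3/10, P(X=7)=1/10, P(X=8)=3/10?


E[X] = 4, E[X^2] = 134/5
Var(X) = E[X^2] - (E[X])^2 = 134/5 - (4)^2 = 54/5

54/5


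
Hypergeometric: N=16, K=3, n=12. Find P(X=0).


P(X=0) = C(3,0)*C(13,12) / C(16,12)
= 1*13 / 1820
= 13/1820 = 1/140

1/140


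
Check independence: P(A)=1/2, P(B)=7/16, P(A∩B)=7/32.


P(A)*P(B) = 1/2*7/16 = 7/32
P(A∩B) = 7/32, which equals P(A)P(B), so independent

Yes, A and B are independent
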